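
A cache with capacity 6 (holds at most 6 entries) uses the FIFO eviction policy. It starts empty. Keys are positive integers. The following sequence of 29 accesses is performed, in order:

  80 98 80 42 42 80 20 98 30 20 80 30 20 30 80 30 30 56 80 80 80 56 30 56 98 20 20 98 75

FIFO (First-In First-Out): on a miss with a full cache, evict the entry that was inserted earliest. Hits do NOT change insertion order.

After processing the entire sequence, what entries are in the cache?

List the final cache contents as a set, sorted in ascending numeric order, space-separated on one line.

Answer: 20 30 42 56 75 98

Derivation:
FIFO simulation (capacity=6):
  1. access 80: MISS. Cache (old->new): [80]
  2. access 98: MISS. Cache (old->new): [80 98]
  3. access 80: HIT. Cache (old->new): [80 98]
  4. access 42: MISS. Cache (old->new): [80 98 42]
  5. access 42: HIT. Cache (old->new): [80 98 42]
  6. access 80: HIT. Cache (old->new): [80 98 42]
  7. access 20: MISS. Cache (old->new): [80 98 42 20]
  8. access 98: HIT. Cache (old->new): [80 98 42 20]
  9. access 30: MISS. Cache (old->new): [80 98 42 20 30]
  10. access 20: HIT. Cache (old->new): [80 98 42 20 30]
  11. access 80: HIT. Cache (old->new): [80 98 42 20 30]
  12. access 30: HIT. Cache (old->new): [80 98 42 20 30]
  13. access 20: HIT. Cache (old->new): [80 98 42 20 30]
  14. access 30: HIT. Cache (old->new): [80 98 42 20 30]
  15. access 80: HIT. Cache (old->new): [80 98 42 20 30]
  16. access 30: HIT. Cache (old->new): [80 98 42 20 30]
  17. access 30: HIT. Cache (old->new): [80 98 42 20 30]
  18. access 56: MISS. Cache (old->new): [80 98 42 20 30 56]
  19. access 80: HIT. Cache (old->new): [80 98 42 20 30 56]
  20. access 80: HIT. Cache (old->new): [80 98 42 20 30 56]
  21. access 80: HIT. Cache (old->new): [80 98 42 20 30 56]
  22. access 56: HIT. Cache (old->new): [80 98 42 20 30 56]
  23. access 30: HIT. Cache (old->new): [80 98 42 20 30 56]
  24. access 56: HIT. Cache (old->new): [80 98 42 20 30 56]
  25. access 98: HIT. Cache (old->new): [80 98 42 20 30 56]
  26. access 20: HIT. Cache (old->new): [80 98 42 20 30 56]
  27. access 20: HIT. Cache (old->new): [80 98 42 20 30 56]
  28. access 98: HIT. Cache (old->new): [80 98 42 20 30 56]
  29. access 75: MISS, evict 80. Cache (old->new): [98 42 20 30 56 75]
Total: 22 hits, 7 misses, 1 evictions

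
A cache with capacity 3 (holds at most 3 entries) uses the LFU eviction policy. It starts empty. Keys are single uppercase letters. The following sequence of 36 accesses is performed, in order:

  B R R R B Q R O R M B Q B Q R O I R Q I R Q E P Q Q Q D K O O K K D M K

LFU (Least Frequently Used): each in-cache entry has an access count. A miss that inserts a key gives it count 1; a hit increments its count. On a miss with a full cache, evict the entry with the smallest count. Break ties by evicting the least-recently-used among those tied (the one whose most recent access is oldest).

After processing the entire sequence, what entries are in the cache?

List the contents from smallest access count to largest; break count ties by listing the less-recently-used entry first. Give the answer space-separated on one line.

Answer: K B R

Derivation:
LFU simulation (capacity=3):
  1. access B: MISS. Cache: [B(c=1)]
  2. access R: MISS. Cache: [B(c=1) R(c=1)]
  3. access R: HIT, count now 2. Cache: [B(c=1) R(c=2)]
  4. access R: HIT, count now 3. Cache: [B(c=1) R(c=3)]
  5. access B: HIT, count now 2. Cache: [B(c=2) R(c=3)]
  6. access Q: MISS. Cache: [Q(c=1) B(c=2) R(c=3)]
  7. access R: HIT, count now 4. Cache: [Q(c=1) B(c=2) R(c=4)]
  8. access O: MISS, evict Q(c=1). Cache: [O(c=1) B(c=2) R(c=4)]
  9. access R: HIT, count now 5. Cache: [O(c=1) B(c=2) R(c=5)]
  10. access M: MISS, evict O(c=1). Cache: [M(c=1) B(c=2) R(c=5)]
  11. access B: HIT, count now 3. Cache: [M(c=1) B(c=3) R(c=5)]
  12. access Q: MISS, evict M(c=1). Cache: [Q(c=1) B(c=3) R(c=5)]
  13. access B: HIT, count now 4. Cache: [Q(c=1) B(c=4) R(c=5)]
  14. access Q: HIT, count now 2. Cache: [Q(c=2) B(c=4) R(c=5)]
  15. access R: HIT, count now 6. Cache: [Q(c=2) B(c=4) R(c=6)]
  16. access O: MISS, evict Q(c=2). Cache: [O(c=1) B(c=4) R(c=6)]
  17. access I: MISS, evict O(c=1). Cache: [I(c=1) B(c=4) R(c=6)]
  18. access R: HIT, count now 7. Cache: [I(c=1) B(c=4) R(c=7)]
  19. access Q: MISS, evict I(c=1). Cache: [Q(c=1) B(c=4) R(c=7)]
  20. access I: MISS, evict Q(c=1). Cache: [I(c=1) B(c=4) R(c=7)]
  21. access R: HIT, count now 8. Cache: [I(c=1) B(c=4) R(c=8)]
  22. access Q: MISS, evict I(c=1). Cache: [Q(c=1) B(c=4) R(c=8)]
  23. access E: MISS, evict Q(c=1). Cache: [E(c=1) B(c=4) R(c=8)]
  24. access P: MISS, evict E(c=1). Cache: [P(c=1) B(c=4) R(c=8)]
  25. access Q: MISS, evict P(c=1). Cache: [Q(c=1) B(c=4) R(c=8)]
  26. access Q: HIT, count now 2. Cache: [Q(c=2) B(c=4) R(c=8)]
  27. access Q: HIT, count now 3. Cache: [Q(c=3) B(c=4) R(c=8)]
  28. access D: MISS, evict Q(c=3). Cache: [D(c=1) B(c=4) R(c=8)]
  29. access K: MISS, evict D(c=1). Cache: [K(c=1) B(c=4) R(c=8)]
  30. access O: MISS, evict K(c=1). Cache: [O(c=1) B(c=4) R(c=8)]
  31. access O: HIT, count now 2. Cache: [O(c=2) B(c=4) R(c=8)]
  32. access K: MISS, evict O(c=2). Cache: [K(c=1) B(c=4) R(c=8)]
  33. access K: HIT, count now 2. Cache: [K(c=2) B(c=4) R(c=8)]
  34. access D: MISS, evict K(c=2). Cache: [D(c=1) B(c=4) R(c=8)]
  35. access M: MISS, evict D(c=1). Cache: [M(c=1) B(c=4) R(c=8)]
  36. access K: MISS, evict M(c=1). Cache: [K(c=1) B(c=4) R(c=8)]
Total: 15 hits, 21 misses, 18 evictions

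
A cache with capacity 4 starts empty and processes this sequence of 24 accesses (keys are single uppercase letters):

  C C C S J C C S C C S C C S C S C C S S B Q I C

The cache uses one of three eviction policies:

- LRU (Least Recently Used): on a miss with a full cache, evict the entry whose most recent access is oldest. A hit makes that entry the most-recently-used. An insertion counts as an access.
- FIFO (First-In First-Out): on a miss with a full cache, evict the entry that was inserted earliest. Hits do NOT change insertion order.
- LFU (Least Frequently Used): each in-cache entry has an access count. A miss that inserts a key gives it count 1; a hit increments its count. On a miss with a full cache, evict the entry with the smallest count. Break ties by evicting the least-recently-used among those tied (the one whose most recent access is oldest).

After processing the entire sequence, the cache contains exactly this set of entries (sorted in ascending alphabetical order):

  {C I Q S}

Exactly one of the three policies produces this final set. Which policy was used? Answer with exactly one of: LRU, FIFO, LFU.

Simulating under each policy and comparing final sets:
  LRU: final set = {B C I Q} -> differs
  FIFO: final set = {B C I Q} -> differs
  LFU: final set = {C I Q S} -> MATCHES target
Only LFU produces the target set.

Answer: LFU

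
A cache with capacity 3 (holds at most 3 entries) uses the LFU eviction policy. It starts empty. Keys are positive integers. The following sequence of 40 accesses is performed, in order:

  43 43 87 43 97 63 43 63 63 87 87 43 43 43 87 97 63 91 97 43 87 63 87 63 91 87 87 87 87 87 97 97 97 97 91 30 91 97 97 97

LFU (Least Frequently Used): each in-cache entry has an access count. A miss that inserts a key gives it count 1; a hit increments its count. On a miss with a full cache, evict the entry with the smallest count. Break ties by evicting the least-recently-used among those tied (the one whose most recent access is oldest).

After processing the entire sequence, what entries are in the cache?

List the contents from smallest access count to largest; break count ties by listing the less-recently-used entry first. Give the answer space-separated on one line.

LFU simulation (capacity=3):
  1. access 43: MISS. Cache: [43(c=1)]
  2. access 43: HIT, count now 2. Cache: [43(c=2)]
  3. access 87: MISS. Cache: [87(c=1) 43(c=2)]
  4. access 43: HIT, count now 3. Cache: [87(c=1) 43(c=3)]
  5. access 97: MISS. Cache: [87(c=1) 97(c=1) 43(c=3)]
  6. access 63: MISS, evict 87(c=1). Cache: [97(c=1) 63(c=1) 43(c=3)]
  7. access 43: HIT, count now 4. Cache: [97(c=1) 63(c=1) 43(c=4)]
  8. access 63: HIT, count now 2. Cache: [97(c=1) 63(c=2) 43(c=4)]
  9. access 63: HIT, count now 3. Cache: [97(c=1) 63(c=3) 43(c=4)]
  10. access 87: MISS, evict 97(c=1). Cache: [87(c=1) 63(c=3) 43(c=4)]
  11. access 87: HIT, count now 2. Cache: [87(c=2) 63(c=3) 43(c=4)]
  12. access 43: HIT, count now 5. Cache: [87(c=2) 63(c=3) 43(c=5)]
  13. access 43: HIT, count now 6. Cache: [87(c=2) 63(c=3) 43(c=6)]
  14. access 43: HIT, count now 7. Cache: [87(c=2) 63(c=3) 43(c=7)]
  15. access 87: HIT, count now 3. Cache: [63(c=3) 87(c=3) 43(c=7)]
  16. access 97: MISS, evict 63(c=3). Cache: [97(c=1) 87(c=3) 43(c=7)]
  17. access 63: MISS, evict 97(c=1). Cache: [63(c=1) 87(c=3) 43(c=7)]
  18. access 91: MISS, evict 63(c=1). Cache: [91(c=1) 87(c=3) 43(c=7)]
  19. access 97: MISS, evict 91(c=1). Cache: [97(c=1) 87(c=3) 43(c=7)]
  20. access 43: HIT, count now 8. Cache: [97(c=1) 87(c=3) 43(c=8)]
  21. access 87: HIT, count now 4. Cache: [97(c=1) 87(c=4) 43(c=8)]
  22. access 63: MISS, evict 97(c=1). Cache: [63(c=1) 87(c=4) 43(c=8)]
  23. access 87: HIT, count now 5. Cache: [63(c=1) 87(c=5) 43(c=8)]
  24. access 63: HIT, count now 2. Cache: [63(c=2) 87(c=5) 43(c=8)]
  25. access 91: MISS, evict 63(c=2). Cache: [91(c=1) 87(c=5) 43(c=8)]
  26. access 87: HIT, count now 6. Cache: [91(c=1) 87(c=6) 43(c=8)]
  27. access 87: HIT, count now 7. Cache: [91(c=1) 87(c=7) 43(c=8)]
  28. access 87: HIT, count now 8. Cache: [91(c=1) 43(c=8) 87(c=8)]
  29. access 87: HIT, count now 9. Cache: [91(c=1) 43(c=8) 87(c=9)]
  30. access 87: HIT, count now 10. Cache: [91(c=1) 43(c=8) 87(c=10)]
  31. access 97: MISS, evict 91(c=1). Cache: [97(c=1) 43(c=8) 87(c=10)]
  32. access 97: HIT, count now 2. Cache: [97(c=2) 43(c=8) 87(c=10)]
  33. access 97: HIT, count now 3. Cache: [97(c=3) 43(c=8) 87(c=10)]
  34. access 97: HIT, count now 4. Cache: [97(c=4) 43(c=8) 87(c=10)]
  35. access 91: MISS, evict 97(c=4). Cache: [91(c=1) 43(c=8) 87(c=10)]
  36. access 30: MISS, evict 91(c=1). Cache: [30(c=1) 43(c=8) 87(c=10)]
  37. access 91: MISS, evict 30(c=1). Cache: [91(c=1) 43(c=8) 87(c=10)]
  38. access 97: MISS, evict 91(c=1). Cache: [97(c=1) 43(c=8) 87(c=10)]
  39. access 97: HIT, count now 2. Cache: [97(c=2) 43(c=8) 87(c=10)]
  40. access 97: HIT, count now 3. Cache: [97(c=3) 43(c=8) 87(c=10)]
Total: 24 hits, 16 misses, 13 evictions

Answer: 97 43 87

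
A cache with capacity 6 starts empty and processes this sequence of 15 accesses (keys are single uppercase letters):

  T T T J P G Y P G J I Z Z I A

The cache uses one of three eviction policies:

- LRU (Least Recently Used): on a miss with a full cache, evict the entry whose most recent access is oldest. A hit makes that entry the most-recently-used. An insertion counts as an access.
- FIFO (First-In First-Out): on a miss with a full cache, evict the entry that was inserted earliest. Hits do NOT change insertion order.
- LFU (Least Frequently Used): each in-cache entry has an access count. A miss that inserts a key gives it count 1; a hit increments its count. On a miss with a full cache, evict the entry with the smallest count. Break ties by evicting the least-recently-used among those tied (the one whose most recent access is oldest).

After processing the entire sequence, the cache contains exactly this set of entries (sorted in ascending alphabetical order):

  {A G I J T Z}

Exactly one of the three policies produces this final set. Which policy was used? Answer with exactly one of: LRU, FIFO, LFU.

Answer: LFU

Derivation:
Simulating under each policy and comparing final sets:
  LRU: final set = {A G I J P Z} -> differs
  FIFO: final set = {A G I P Y Z} -> differs
  LFU: final set = {A G I J T Z} -> MATCHES target
Only LFU produces the target set.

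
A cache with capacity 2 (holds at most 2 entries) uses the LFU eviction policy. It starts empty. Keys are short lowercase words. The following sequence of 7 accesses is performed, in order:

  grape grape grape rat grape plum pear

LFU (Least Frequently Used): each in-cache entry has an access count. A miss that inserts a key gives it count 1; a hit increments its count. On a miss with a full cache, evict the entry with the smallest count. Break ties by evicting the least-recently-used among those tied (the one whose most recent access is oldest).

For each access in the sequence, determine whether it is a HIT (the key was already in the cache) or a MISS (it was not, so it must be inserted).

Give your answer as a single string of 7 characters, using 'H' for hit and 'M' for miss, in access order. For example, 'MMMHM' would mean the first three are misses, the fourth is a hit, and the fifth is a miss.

Answer: MHHMHMM

Derivation:
LFU simulation (capacity=2):
  1. access grape: MISS. Cache: [grape(c=1)]
  2. access grape: HIT, count now 2. Cache: [grape(c=2)]
  3. access grape: HIT, count now 3. Cache: [grape(c=3)]
  4. access rat: MISS. Cache: [rat(c=1) grape(c=3)]
  5. access grape: HIT, count now 4. Cache: [rat(c=1) grape(c=4)]
  6. access plum: MISS, evict rat(c=1). Cache: [plum(c=1) grape(c=4)]
  7. access pear: MISS, evict plum(c=1). Cache: [pear(c=1) grape(c=4)]
Total: 3 hits, 4 misses, 2 evictions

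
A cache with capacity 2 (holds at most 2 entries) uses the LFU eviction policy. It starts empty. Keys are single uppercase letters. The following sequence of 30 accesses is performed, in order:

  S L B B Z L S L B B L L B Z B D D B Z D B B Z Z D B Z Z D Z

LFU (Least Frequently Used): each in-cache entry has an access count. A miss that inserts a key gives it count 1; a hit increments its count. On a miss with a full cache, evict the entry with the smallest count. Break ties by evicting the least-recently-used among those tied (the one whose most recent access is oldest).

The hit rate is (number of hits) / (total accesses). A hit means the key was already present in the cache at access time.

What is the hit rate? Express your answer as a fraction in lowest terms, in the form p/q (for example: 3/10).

Answer: 7/15

Derivation:
LFU simulation (capacity=2):
  1. access S: MISS. Cache: [S(c=1)]
  2. access L: MISS. Cache: [S(c=1) L(c=1)]
  3. access B: MISS, evict S(c=1). Cache: [L(c=1) B(c=1)]
  4. access B: HIT, count now 2. Cache: [L(c=1) B(c=2)]
  5. access Z: MISS, evict L(c=1). Cache: [Z(c=1) B(c=2)]
  6. access L: MISS, evict Z(c=1). Cache: [L(c=1) B(c=2)]
  7. access S: MISS, evict L(c=1). Cache: [S(c=1) B(c=2)]
  8. access L: MISS, evict S(c=1). Cache: [L(c=1) B(c=2)]
  9. access B: HIT, count now 3. Cache: [L(c=1) B(c=3)]
  10. access B: HIT, count now 4. Cache: [L(c=1) B(c=4)]
  11. access L: HIT, count now 2. Cache: [L(c=2) B(c=4)]
  12. access L: HIT, count now 3. Cache: [L(c=3) B(c=4)]
  13. access B: HIT, count now 5. Cache: [L(c=3) B(c=5)]
  14. access Z: MISS, evict L(c=3). Cache: [Z(c=1) B(c=5)]
  15. access B: HIT, count now 6. Cache: [Z(c=1) B(c=6)]
  16. access D: MISS, evict Z(c=1). Cache: [D(c=1) B(c=6)]
  17. access D: HIT, count now 2. Cache: [D(c=2) B(c=6)]
  18. access B: HIT, count now 7. Cache: [D(c=2) B(c=7)]
  19. access Z: MISS, evict D(c=2). Cache: [Z(c=1) B(c=7)]
  20. access D: MISS, evict Z(c=1). Cache: [D(c=1) B(c=7)]
  21. access B: HIT, count now 8. Cache: [D(c=1) B(c=8)]
  22. access B: HIT, count now 9. Cache: [D(c=1) B(c=9)]
  23. access Z: MISS, evict D(c=1). Cache: [Z(c=1) B(c=9)]
  24. access Z: HIT, count now 2. Cache: [Z(c=2) B(c=9)]
  25. access D: MISS, evict Z(c=2). Cache: [D(c=1) B(c=9)]
  26. access B: HIT, count now 10. Cache: [D(c=1) B(c=10)]
  27. access Z: MISS, evict D(c=1). Cache: [Z(c=1) B(c=10)]
  28. access Z: HIT, count now 2. Cache: [Z(c=2) B(c=10)]
  29. access D: MISS, evict Z(c=2). Cache: [D(c=1) B(c=10)]
  30. access Z: MISS, evict D(c=1). Cache: [Z(c=1) B(c=10)]
Total: 14 hits, 16 misses, 14 evictions

Hit rate = 14/30 = 7/15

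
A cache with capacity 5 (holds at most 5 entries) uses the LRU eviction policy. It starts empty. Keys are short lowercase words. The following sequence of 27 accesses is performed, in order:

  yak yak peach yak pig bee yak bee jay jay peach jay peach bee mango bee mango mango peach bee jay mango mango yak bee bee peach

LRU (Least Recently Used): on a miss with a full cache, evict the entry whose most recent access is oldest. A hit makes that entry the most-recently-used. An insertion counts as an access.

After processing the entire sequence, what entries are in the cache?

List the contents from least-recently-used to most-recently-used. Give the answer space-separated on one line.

LRU simulation (capacity=5):
  1. access yak: MISS. Cache (LRU->MRU): [yak]
  2. access yak: HIT. Cache (LRU->MRU): [yak]
  3. access peach: MISS. Cache (LRU->MRU): [yak peach]
  4. access yak: HIT. Cache (LRU->MRU): [peach yak]
  5. access pig: MISS. Cache (LRU->MRU): [peach yak pig]
  6. access bee: MISS. Cache (LRU->MRU): [peach yak pig bee]
  7. access yak: HIT. Cache (LRU->MRU): [peach pig bee yak]
  8. access bee: HIT. Cache (LRU->MRU): [peach pig yak bee]
  9. access jay: MISS. Cache (LRU->MRU): [peach pig yak bee jay]
  10. access jay: HIT. Cache (LRU->MRU): [peach pig yak bee jay]
  11. access peach: HIT. Cache (LRU->MRU): [pig yak bee jay peach]
  12. access jay: HIT. Cache (LRU->MRU): [pig yak bee peach jay]
  13. access peach: HIT. Cache (LRU->MRU): [pig yak bee jay peach]
  14. access bee: HIT. Cache (LRU->MRU): [pig yak jay peach bee]
  15. access mango: MISS, evict pig. Cache (LRU->MRU): [yak jay peach bee mango]
  16. access bee: HIT. Cache (LRU->MRU): [yak jay peach mango bee]
  17. access mango: HIT. Cache (LRU->MRU): [yak jay peach bee mango]
  18. access mango: HIT. Cache (LRU->MRU): [yak jay peach bee mango]
  19. access peach: HIT. Cache (LRU->MRU): [yak jay bee mango peach]
  20. access bee: HIT. Cache (LRU->MRU): [yak jay mango peach bee]
  21. access jay: HIT. Cache (LRU->MRU): [yak mango peach bee jay]
  22. access mango: HIT. Cache (LRU->MRU): [yak peach bee jay mango]
  23. access mango: HIT. Cache (LRU->MRU): [yak peach bee jay mango]
  24. access yak: HIT. Cache (LRU->MRU): [peach bee jay mango yak]
  25. access bee: HIT. Cache (LRU->MRU): [peach jay mango yak bee]
  26. access bee: HIT. Cache (LRU->MRU): [peach jay mango yak bee]
  27. access peach: HIT. Cache (LRU->MRU): [jay mango yak bee peach]
Total: 21 hits, 6 misses, 1 evictions

Answer: jay mango yak bee peach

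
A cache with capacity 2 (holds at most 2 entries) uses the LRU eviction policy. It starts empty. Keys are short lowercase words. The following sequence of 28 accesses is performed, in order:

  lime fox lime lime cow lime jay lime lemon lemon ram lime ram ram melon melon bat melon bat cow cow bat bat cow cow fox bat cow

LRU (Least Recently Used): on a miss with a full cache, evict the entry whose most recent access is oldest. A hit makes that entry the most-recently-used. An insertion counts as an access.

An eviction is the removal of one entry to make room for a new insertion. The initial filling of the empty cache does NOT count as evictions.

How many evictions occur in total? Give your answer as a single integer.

Answer: 11

Derivation:
LRU simulation (capacity=2):
  1. access lime: MISS. Cache (LRU->MRU): [lime]
  2. access fox: MISS. Cache (LRU->MRU): [lime fox]
  3. access lime: HIT. Cache (LRU->MRU): [fox lime]
  4. access lime: HIT. Cache (LRU->MRU): [fox lime]
  5. access cow: MISS, evict fox. Cache (LRU->MRU): [lime cow]
  6. access lime: HIT. Cache (LRU->MRU): [cow lime]
  7. access jay: MISS, evict cow. Cache (LRU->MRU): [lime jay]
  8. access lime: HIT. Cache (LRU->MRU): [jay lime]
  9. access lemon: MISS, evict jay. Cache (LRU->MRU): [lime lemon]
  10. access lemon: HIT. Cache (LRU->MRU): [lime lemon]
  11. access ram: MISS, evict lime. Cache (LRU->MRU): [lemon ram]
  12. access lime: MISS, evict lemon. Cache (LRU->MRU): [ram lime]
  13. access ram: HIT. Cache (LRU->MRU): [lime ram]
  14. access ram: HIT. Cache (LRU->MRU): [lime ram]
  15. access melon: MISS, evict lime. Cache (LRU->MRU): [ram melon]
  16. access melon: HIT. Cache (LRU->MRU): [ram melon]
  17. access bat: MISS, evict ram. Cache (LRU->MRU): [melon bat]
  18. access melon: HIT. Cache (LRU->MRU): [bat melon]
  19. access bat: HIT. Cache (LRU->MRU): [melon bat]
  20. access cow: MISS, evict melon. Cache (LRU->MRU): [bat cow]
  21. access cow: HIT. Cache (LRU->MRU): [bat cow]
  22. access bat: HIT. Cache (LRU->MRU): [cow bat]
  23. access bat: HIT. Cache (LRU->MRU): [cow bat]
  24. access cow: HIT. Cache (LRU->MRU): [bat cow]
  25. access cow: HIT. Cache (LRU->MRU): [bat cow]
  26. access fox: MISS, evict bat. Cache (LRU->MRU): [cow fox]
  27. access bat: MISS, evict cow. Cache (LRU->MRU): [fox bat]
  28. access cow: MISS, evict fox. Cache (LRU->MRU): [bat cow]
Total: 15 hits, 13 misses, 11 evictions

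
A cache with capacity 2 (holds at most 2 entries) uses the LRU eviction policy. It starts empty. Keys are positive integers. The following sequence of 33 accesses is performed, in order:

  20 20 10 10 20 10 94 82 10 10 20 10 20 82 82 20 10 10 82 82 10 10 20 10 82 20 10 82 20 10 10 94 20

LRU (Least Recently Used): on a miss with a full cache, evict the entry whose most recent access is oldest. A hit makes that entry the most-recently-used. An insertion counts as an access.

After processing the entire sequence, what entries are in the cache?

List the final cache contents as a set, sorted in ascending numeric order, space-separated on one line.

LRU simulation (capacity=2):
  1. access 20: MISS. Cache (LRU->MRU): [20]
  2. access 20: HIT. Cache (LRU->MRU): [20]
  3. access 10: MISS. Cache (LRU->MRU): [20 10]
  4. access 10: HIT. Cache (LRU->MRU): [20 10]
  5. access 20: HIT. Cache (LRU->MRU): [10 20]
  6. access 10: HIT. Cache (LRU->MRU): [20 10]
  7. access 94: MISS, evict 20. Cache (LRU->MRU): [10 94]
  8. access 82: MISS, evict 10. Cache (LRU->MRU): [94 82]
  9. access 10: MISS, evict 94. Cache (LRU->MRU): [82 10]
  10. access 10: HIT. Cache (LRU->MRU): [82 10]
  11. access 20: MISS, evict 82. Cache (LRU->MRU): [10 20]
  12. access 10: HIT. Cache (LRU->MRU): [20 10]
  13. access 20: HIT. Cache (LRU->MRU): [10 20]
  14. access 82: MISS, evict 10. Cache (LRU->MRU): [20 82]
  15. access 82: HIT. Cache (LRU->MRU): [20 82]
  16. access 20: HIT. Cache (LRU->MRU): [82 20]
  17. access 10: MISS, evict 82. Cache (LRU->MRU): [20 10]
  18. access 10: HIT. Cache (LRU->MRU): [20 10]
  19. access 82: MISS, evict 20. Cache (LRU->MRU): [10 82]
  20. access 82: HIT. Cache (LRU->MRU): [10 82]
  21. access 10: HIT. Cache (LRU->MRU): [82 10]
  22. access 10: HIT. Cache (LRU->MRU): [82 10]
  23. access 20: MISS, evict 82. Cache (LRU->MRU): [10 20]
  24. access 10: HIT. Cache (LRU->MRU): [20 10]
  25. access 82: MISS, evict 20. Cache (LRU->MRU): [10 82]
  26. access 20: MISS, evict 10. Cache (LRU->MRU): [82 20]
  27. access 10: MISS, evict 82. Cache (LRU->MRU): [20 10]
  28. access 82: MISS, evict 20. Cache (LRU->MRU): [10 82]
  29. access 20: MISS, evict 10. Cache (LRU->MRU): [82 20]
  30. access 10: MISS, evict 82. Cache (LRU->MRU): [20 10]
  31. access 10: HIT. Cache (LRU->MRU): [20 10]
  32. access 94: MISS, evict 20. Cache (LRU->MRU): [10 94]
  33. access 20: MISS, evict 10. Cache (LRU->MRU): [94 20]
Total: 15 hits, 18 misses, 16 evictions

Answer: 20 94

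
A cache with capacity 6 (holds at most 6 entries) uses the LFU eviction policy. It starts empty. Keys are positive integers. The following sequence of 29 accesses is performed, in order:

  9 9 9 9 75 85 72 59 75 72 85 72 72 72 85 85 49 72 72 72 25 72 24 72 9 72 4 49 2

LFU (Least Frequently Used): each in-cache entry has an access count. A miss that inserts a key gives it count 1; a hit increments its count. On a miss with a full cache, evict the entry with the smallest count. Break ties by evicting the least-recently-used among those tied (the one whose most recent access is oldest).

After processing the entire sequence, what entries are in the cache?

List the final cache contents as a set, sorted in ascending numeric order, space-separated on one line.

LFU simulation (capacity=6):
  1. access 9: MISS. Cache: [9(c=1)]
  2. access 9: HIT, count now 2. Cache: [9(c=2)]
  3. access 9: HIT, count now 3. Cache: [9(c=3)]
  4. access 9: HIT, count now 4. Cache: [9(c=4)]
  5. access 75: MISS. Cache: [75(c=1) 9(c=4)]
  6. access 85: MISS. Cache: [75(c=1) 85(c=1) 9(c=4)]
  7. access 72: MISS. Cache: [75(c=1) 85(c=1) 72(c=1) 9(c=4)]
  8. access 59: MISS. Cache: [75(c=1) 85(c=1) 72(c=1) 59(c=1) 9(c=4)]
  9. access 75: HIT, count now 2. Cache: [85(c=1) 72(c=1) 59(c=1) 75(c=2) 9(c=4)]
  10. access 72: HIT, count now 2. Cache: [85(c=1) 59(c=1) 75(c=2) 72(c=2) 9(c=4)]
  11. access 85: HIT, count now 2. Cache: [59(c=1) 75(c=2) 72(c=2) 85(c=2) 9(c=4)]
  12. access 72: HIT, count now 3. Cache: [59(c=1) 75(c=2) 85(c=2) 72(c=3) 9(c=4)]
  13. access 72: HIT, count now 4. Cache: [59(c=1) 75(c=2) 85(c=2) 9(c=4) 72(c=4)]
  14. access 72: HIT, count now 5. Cache: [59(c=1) 75(c=2) 85(c=2) 9(c=4) 72(c=5)]
  15. access 85: HIT, count now 3. Cache: [59(c=1) 75(c=2) 85(c=3) 9(c=4) 72(c=5)]
  16. access 85: HIT, count now 4. Cache: [59(c=1) 75(c=2) 9(c=4) 85(c=4) 72(c=5)]
  17. access 49: MISS. Cache: [59(c=1) 49(c=1) 75(c=2) 9(c=4) 85(c=4) 72(c=5)]
  18. access 72: HIT, count now 6. Cache: [59(c=1) 49(c=1) 75(c=2) 9(c=4) 85(c=4) 72(c=6)]
  19. access 72: HIT, count now 7. Cache: [59(c=1) 49(c=1) 75(c=2) 9(c=4) 85(c=4) 72(c=7)]
  20. access 72: HIT, count now 8. Cache: [59(c=1) 49(c=1) 75(c=2) 9(c=4) 85(c=4) 72(c=8)]
  21. access 25: MISS, evict 59(c=1). Cache: [49(c=1) 25(c=1) 75(c=2) 9(c=4) 85(c=4) 72(c=8)]
  22. access 72: HIT, count now 9. Cache: [49(c=1) 25(c=1) 75(c=2) 9(c=4) 85(c=4) 72(c=9)]
  23. access 24: MISS, evict 49(c=1). Cache: [25(c=1) 24(c=1) 75(c=2) 9(c=4) 85(c=4) 72(c=9)]
  24. access 72: HIT, count now 10. Cache: [25(c=1) 24(c=1) 75(c=2) 9(c=4) 85(c=4) 72(c=10)]
  25. access 9: HIT, count now 5. Cache: [25(c=1) 24(c=1) 75(c=2) 85(c=4) 9(c=5) 72(c=10)]
  26. access 72: HIT, count now 11. Cache: [25(c=1) 24(c=1) 75(c=2) 85(c=4) 9(c=5) 72(c=11)]
  27. access 4: MISS, evict 25(c=1). Cache: [24(c=1) 4(c=1) 75(c=2) 85(c=4) 9(c=5) 72(c=11)]
  28. access 49: MISS, evict 24(c=1). Cache: [4(c=1) 49(c=1) 75(c=2) 85(c=4) 9(c=5) 72(c=11)]
  29. access 2: MISS, evict 4(c=1). Cache: [49(c=1) 2(c=1) 75(c=2) 85(c=4) 9(c=5) 72(c=11)]
Total: 18 hits, 11 misses, 5 evictions

Answer: 2 9 49 72 75 85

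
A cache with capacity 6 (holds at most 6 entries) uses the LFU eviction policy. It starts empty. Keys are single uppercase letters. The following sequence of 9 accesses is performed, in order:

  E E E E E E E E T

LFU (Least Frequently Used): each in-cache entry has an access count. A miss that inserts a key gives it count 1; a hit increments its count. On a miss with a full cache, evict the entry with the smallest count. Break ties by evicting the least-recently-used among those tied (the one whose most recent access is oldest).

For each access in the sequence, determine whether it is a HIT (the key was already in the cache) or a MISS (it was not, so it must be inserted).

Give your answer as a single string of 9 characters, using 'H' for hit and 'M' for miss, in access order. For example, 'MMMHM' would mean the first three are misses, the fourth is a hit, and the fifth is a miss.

LFU simulation (capacity=6):
  1. access E: MISS. Cache: [E(c=1)]
  2. access E: HIT, count now 2. Cache: [E(c=2)]
  3. access E: HIT, count now 3. Cache: [E(c=3)]
  4. access E: HIT, count now 4. Cache: [E(c=4)]
  5. access E: HIT, count now 5. Cache: [E(c=5)]
  6. access E: HIT, count now 6. Cache: [E(c=6)]
  7. access E: HIT, count now 7. Cache: [E(c=7)]
  8. access E: HIT, count now 8. Cache: [E(c=8)]
  9. access T: MISS. Cache: [T(c=1) E(c=8)]
Total: 7 hits, 2 misses, 0 evictions

Answer: MHHHHHHHM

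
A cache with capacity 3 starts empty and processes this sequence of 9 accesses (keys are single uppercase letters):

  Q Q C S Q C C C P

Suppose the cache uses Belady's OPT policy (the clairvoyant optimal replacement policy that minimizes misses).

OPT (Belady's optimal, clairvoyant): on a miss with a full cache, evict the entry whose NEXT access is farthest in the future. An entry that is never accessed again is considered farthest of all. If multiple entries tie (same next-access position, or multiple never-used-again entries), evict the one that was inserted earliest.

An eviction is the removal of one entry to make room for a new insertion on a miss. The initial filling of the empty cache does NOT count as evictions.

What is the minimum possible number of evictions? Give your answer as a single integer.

OPT (Belady) simulation (capacity=3):
  1. access Q: MISS. Cache: [Q]
  2. access Q: HIT. Next use of Q: step 5. Cache: [Q]
  3. access C: MISS. Cache: [Q C]
  4. access S: MISS. Cache: [Q C S]
  5. access Q: HIT. Next use of Q: never. Cache: [Q C S]
  6. access C: HIT. Next use of C: step 7. Cache: [Q C S]
  7. access C: HIT. Next use of C: step 8. Cache: [Q C S]
  8. access C: HIT. Next use of C: never. Cache: [Q C S]
  9. access P: MISS, evict Q (next use: never). Cache: [C S P]
Total: 5 hits, 4 misses, 1 evictions

Answer: 1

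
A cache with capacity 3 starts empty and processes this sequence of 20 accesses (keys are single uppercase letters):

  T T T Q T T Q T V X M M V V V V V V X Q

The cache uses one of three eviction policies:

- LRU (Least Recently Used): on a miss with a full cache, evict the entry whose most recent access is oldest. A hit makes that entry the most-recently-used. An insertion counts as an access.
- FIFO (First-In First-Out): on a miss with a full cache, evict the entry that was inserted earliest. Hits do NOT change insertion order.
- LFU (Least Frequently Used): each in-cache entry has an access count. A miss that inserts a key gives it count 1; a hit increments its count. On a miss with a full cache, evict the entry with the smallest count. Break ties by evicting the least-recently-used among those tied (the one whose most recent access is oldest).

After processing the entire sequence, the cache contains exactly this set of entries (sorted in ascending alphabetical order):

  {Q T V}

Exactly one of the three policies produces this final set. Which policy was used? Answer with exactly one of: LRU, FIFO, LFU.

Answer: LFU

Derivation:
Simulating under each policy and comparing final sets:
  LRU: final set = {Q V X} -> differs
  FIFO: final set = {M Q X} -> differs
  LFU: final set = {Q T V} -> MATCHES target
Only LFU produces the target set.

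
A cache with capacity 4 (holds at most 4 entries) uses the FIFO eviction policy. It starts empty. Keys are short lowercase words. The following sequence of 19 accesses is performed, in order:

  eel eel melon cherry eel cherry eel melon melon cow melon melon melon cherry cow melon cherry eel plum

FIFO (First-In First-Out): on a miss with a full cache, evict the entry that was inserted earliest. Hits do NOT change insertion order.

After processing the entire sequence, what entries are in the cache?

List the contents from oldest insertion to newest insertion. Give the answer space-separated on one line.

Answer: melon cherry cow plum

Derivation:
FIFO simulation (capacity=4):
  1. access eel: MISS. Cache (old->new): [eel]
  2. access eel: HIT. Cache (old->new): [eel]
  3. access melon: MISS. Cache (old->new): [eel melon]
  4. access cherry: MISS. Cache (old->new): [eel melon cherry]
  5. access eel: HIT. Cache (old->new): [eel melon cherry]
  6. access cherry: HIT. Cache (old->new): [eel melon cherry]
  7. access eel: HIT. Cache (old->new): [eel melon cherry]
  8. access melon: HIT. Cache (old->new): [eel melon cherry]
  9. access melon: HIT. Cache (old->new): [eel melon cherry]
  10. access cow: MISS. Cache (old->new): [eel melon cherry cow]
  11. access melon: HIT. Cache (old->new): [eel melon cherry cow]
  12. access melon: HIT. Cache (old->new): [eel melon cherry cow]
  13. access melon: HIT. Cache (old->new): [eel melon cherry cow]
  14. access cherry: HIT. Cache (old->new): [eel melon cherry cow]
  15. access cow: HIT. Cache (old->new): [eel melon cherry cow]
  16. access melon: HIT. Cache (old->new): [eel melon cherry cow]
  17. access cherry: HIT. Cache (old->new): [eel melon cherry cow]
  18. access eel: HIT. Cache (old->new): [eel melon cherry cow]
  19. access plum: MISS, evict eel. Cache (old->new): [melon cherry cow plum]
Total: 14 hits, 5 misses, 1 evictions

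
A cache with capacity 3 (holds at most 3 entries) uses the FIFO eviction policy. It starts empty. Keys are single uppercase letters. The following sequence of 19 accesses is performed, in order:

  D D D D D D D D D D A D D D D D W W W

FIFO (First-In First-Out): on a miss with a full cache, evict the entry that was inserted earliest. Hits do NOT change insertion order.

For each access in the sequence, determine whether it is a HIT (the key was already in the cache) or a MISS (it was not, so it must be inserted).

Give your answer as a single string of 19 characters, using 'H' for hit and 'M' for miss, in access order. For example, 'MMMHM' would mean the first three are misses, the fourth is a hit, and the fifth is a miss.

Answer: MHHHHHHHHHMHHHHHMHH

Derivation:
FIFO simulation (capacity=3):
  1. access D: MISS. Cache (old->new): [D]
  2. access D: HIT. Cache (old->new): [D]
  3. access D: HIT. Cache (old->new): [D]
  4. access D: HIT. Cache (old->new): [D]
  5. access D: HIT. Cache (old->new): [D]
  6. access D: HIT. Cache (old->new): [D]
  7. access D: HIT. Cache (old->new): [D]
  8. access D: HIT. Cache (old->new): [D]
  9. access D: HIT. Cache (old->new): [D]
  10. access D: HIT. Cache (old->new): [D]
  11. access A: MISS. Cache (old->new): [D A]
  12. access D: HIT. Cache (old->new): [D A]
  13. access D: HIT. Cache (old->new): [D A]
  14. access D: HIT. Cache (old->new): [D A]
  15. access D: HIT. Cache (old->new): [D A]
  16. access D: HIT. Cache (old->new): [D A]
  17. access W: MISS. Cache (old->new): [D A W]
  18. access W: HIT. Cache (old->new): [D A W]
  19. access W: HIT. Cache (old->new): [D A W]
Total: 16 hits, 3 misses, 0 evictions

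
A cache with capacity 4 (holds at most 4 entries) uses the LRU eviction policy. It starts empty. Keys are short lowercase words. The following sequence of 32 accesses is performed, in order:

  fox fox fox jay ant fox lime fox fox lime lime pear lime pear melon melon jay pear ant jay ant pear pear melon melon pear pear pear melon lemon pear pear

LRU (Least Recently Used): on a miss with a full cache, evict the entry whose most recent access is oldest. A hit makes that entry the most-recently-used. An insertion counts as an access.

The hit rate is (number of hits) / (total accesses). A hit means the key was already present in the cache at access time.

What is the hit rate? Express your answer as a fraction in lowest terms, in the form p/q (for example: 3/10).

LRU simulation (capacity=4):
  1. access fox: MISS. Cache (LRU->MRU): [fox]
  2. access fox: HIT. Cache (LRU->MRU): [fox]
  3. access fox: HIT. Cache (LRU->MRU): [fox]
  4. access jay: MISS. Cache (LRU->MRU): [fox jay]
  5. access ant: MISS. Cache (LRU->MRU): [fox jay ant]
  6. access fox: HIT. Cache (LRU->MRU): [jay ant fox]
  7. access lime: MISS. Cache (LRU->MRU): [jay ant fox lime]
  8. access fox: HIT. Cache (LRU->MRU): [jay ant lime fox]
  9. access fox: HIT. Cache (LRU->MRU): [jay ant lime fox]
  10. access lime: HIT. Cache (LRU->MRU): [jay ant fox lime]
  11. access lime: HIT. Cache (LRU->MRU): [jay ant fox lime]
  12. access pear: MISS, evict jay. Cache (LRU->MRU): [ant fox lime pear]
  13. access lime: HIT. Cache (LRU->MRU): [ant fox pear lime]
  14. access pear: HIT. Cache (LRU->MRU): [ant fox lime pear]
  15. access melon: MISS, evict ant. Cache (LRU->MRU): [fox lime pear melon]
  16. access melon: HIT. Cache (LRU->MRU): [fox lime pear melon]
  17. access jay: MISS, evict fox. Cache (LRU->MRU): [lime pear melon jay]
  18. access pear: HIT. Cache (LRU->MRU): [lime melon jay pear]
  19. access ant: MISS, evict lime. Cache (LRU->MRU): [melon jay pear ant]
  20. access jay: HIT. Cache (LRU->MRU): [melon pear ant jay]
  21. access ant: HIT. Cache (LRU->MRU): [melon pear jay ant]
  22. access pear: HIT. Cache (LRU->MRU): [melon jay ant pear]
  23. access pear: HIT. Cache (LRU->MRU): [melon jay ant pear]
  24. access melon: HIT. Cache (LRU->MRU): [jay ant pear melon]
  25. access melon: HIT. Cache (LRU->MRU): [jay ant pear melon]
  26. access pear: HIT. Cache (LRU->MRU): [jay ant melon pear]
  27. access pear: HIT. Cache (LRU->MRU): [jay ant melon pear]
  28. access pear: HIT. Cache (LRU->MRU): [jay ant melon pear]
  29. access melon: HIT. Cache (LRU->MRU): [jay ant pear melon]
  30. access lemon: MISS, evict jay. Cache (LRU->MRU): [ant pear melon lemon]
  31. access pear: HIT. Cache (LRU->MRU): [ant melon lemon pear]
  32. access pear: HIT. Cache (LRU->MRU): [ant melon lemon pear]
Total: 23 hits, 9 misses, 5 evictions

Hit rate = 23/32

Answer: 23/32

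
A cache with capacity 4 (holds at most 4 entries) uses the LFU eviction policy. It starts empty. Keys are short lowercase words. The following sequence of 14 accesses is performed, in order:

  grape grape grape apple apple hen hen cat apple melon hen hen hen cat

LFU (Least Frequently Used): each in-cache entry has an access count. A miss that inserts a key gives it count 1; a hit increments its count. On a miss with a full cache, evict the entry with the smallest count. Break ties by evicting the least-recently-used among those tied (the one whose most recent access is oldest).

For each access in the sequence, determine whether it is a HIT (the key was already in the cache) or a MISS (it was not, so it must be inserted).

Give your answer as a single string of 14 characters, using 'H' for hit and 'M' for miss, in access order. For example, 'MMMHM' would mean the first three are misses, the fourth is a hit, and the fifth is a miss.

Answer: MHHMHMHMHMHHHM

Derivation:
LFU simulation (capacity=4):
  1. access grape: MISS. Cache: [grape(c=1)]
  2. access grape: HIT, count now 2. Cache: [grape(c=2)]
  3. access grape: HIT, count now 3. Cache: [grape(c=3)]
  4. access apple: MISS. Cache: [apple(c=1) grape(c=3)]
  5. access apple: HIT, count now 2. Cache: [apple(c=2) grape(c=3)]
  6. access hen: MISS. Cache: [hen(c=1) apple(c=2) grape(c=3)]
  7. access hen: HIT, count now 2. Cache: [apple(c=2) hen(c=2) grape(c=3)]
  8. access cat: MISS. Cache: [cat(c=1) apple(c=2) hen(c=2) grape(c=3)]
  9. access apple: HIT, count now 3. Cache: [cat(c=1) hen(c=2) grape(c=3) apple(c=3)]
  10. access melon: MISS, evict cat(c=1). Cache: [melon(c=1) hen(c=2) grape(c=3) apple(c=3)]
  11. access hen: HIT, count now 3. Cache: [melon(c=1) grape(c=3) apple(c=3) hen(c=3)]
  12. access hen: HIT, count now 4. Cache: [melon(c=1) grape(c=3) apple(c=3) hen(c=4)]
  13. access hen: HIT, count now 5. Cache: [melon(c=1) grape(c=3) apple(c=3) hen(c=5)]
  14. access cat: MISS, evict melon(c=1). Cache: [cat(c=1) grape(c=3) apple(c=3) hen(c=5)]
Total: 8 hits, 6 misses, 2 evictions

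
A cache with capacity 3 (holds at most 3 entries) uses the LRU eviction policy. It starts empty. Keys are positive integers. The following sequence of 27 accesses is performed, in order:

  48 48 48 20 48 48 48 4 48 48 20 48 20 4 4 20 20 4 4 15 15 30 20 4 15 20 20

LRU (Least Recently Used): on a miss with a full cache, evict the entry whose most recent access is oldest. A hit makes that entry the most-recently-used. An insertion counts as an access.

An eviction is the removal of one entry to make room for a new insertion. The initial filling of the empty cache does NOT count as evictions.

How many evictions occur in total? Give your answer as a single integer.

Answer: 5

Derivation:
LRU simulation (capacity=3):
  1. access 48: MISS. Cache (LRU->MRU): [48]
  2. access 48: HIT. Cache (LRU->MRU): [48]
  3. access 48: HIT. Cache (LRU->MRU): [48]
  4. access 20: MISS. Cache (LRU->MRU): [48 20]
  5. access 48: HIT. Cache (LRU->MRU): [20 48]
  6. access 48: HIT. Cache (LRU->MRU): [20 48]
  7. access 48: HIT. Cache (LRU->MRU): [20 48]
  8. access 4: MISS. Cache (LRU->MRU): [20 48 4]
  9. access 48: HIT. Cache (LRU->MRU): [20 4 48]
  10. access 48: HIT. Cache (LRU->MRU): [20 4 48]
  11. access 20: HIT. Cache (LRU->MRU): [4 48 20]
  12. access 48: HIT. Cache (LRU->MRU): [4 20 48]
  13. access 20: HIT. Cache (LRU->MRU): [4 48 20]
  14. access 4: HIT. Cache (LRU->MRU): [48 20 4]
  15. access 4: HIT. Cache (LRU->MRU): [48 20 4]
  16. access 20: HIT. Cache (LRU->MRU): [48 4 20]
  17. access 20: HIT. Cache (LRU->MRU): [48 4 20]
  18. access 4: HIT. Cache (LRU->MRU): [48 20 4]
  19. access 4: HIT. Cache (LRU->MRU): [48 20 4]
  20. access 15: MISS, evict 48. Cache (LRU->MRU): [20 4 15]
  21. access 15: HIT. Cache (LRU->MRU): [20 4 15]
  22. access 30: MISS, evict 20. Cache (LRU->MRU): [4 15 30]
  23. access 20: MISS, evict 4. Cache (LRU->MRU): [15 30 20]
  24. access 4: MISS, evict 15. Cache (LRU->MRU): [30 20 4]
  25. access 15: MISS, evict 30. Cache (LRU->MRU): [20 4 15]
  26. access 20: HIT. Cache (LRU->MRU): [4 15 20]
  27. access 20: HIT. Cache (LRU->MRU): [4 15 20]
Total: 19 hits, 8 misses, 5 evictions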